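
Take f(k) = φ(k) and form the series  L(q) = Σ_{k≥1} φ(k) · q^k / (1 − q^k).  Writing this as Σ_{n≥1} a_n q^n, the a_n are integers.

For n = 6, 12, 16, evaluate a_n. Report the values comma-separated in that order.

[q^6] φ(1)=1,φ(2)=1,φ(3)=2,φ(6)=2 ⇒ 6
n=12: 1·12 2·6 3·4 4·3 6·2 12·1  φ→[1+1+2+2+2+4]=12
n=16: 16·1 8·2 4·4 2·8 1·16  φ→[8+4+2+1+1]=16

6, 12, 16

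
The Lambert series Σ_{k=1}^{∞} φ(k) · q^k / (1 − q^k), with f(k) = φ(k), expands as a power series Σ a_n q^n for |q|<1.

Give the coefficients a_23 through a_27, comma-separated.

n=23: 23·1 1·23  φ→[22+1]=23
d|24:{24,12,8,6,4,3,2,1}  Σφ=8+4+4+2+2+2+1+1=24
d|25:{1,5,25}  Σφ=1+4+20=25
d|26:{1,2,13,26}  Σφ=1+1+12+12=26
[q^27] φ(27)=18,φ(9)=6,φ(3)=2,φ(1)=1 ⇒ 27

23, 24, 25, 26, 27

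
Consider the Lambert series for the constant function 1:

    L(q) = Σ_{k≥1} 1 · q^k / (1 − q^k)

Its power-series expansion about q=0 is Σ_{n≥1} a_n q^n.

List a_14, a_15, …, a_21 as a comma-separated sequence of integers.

4, 4, 5, 2, 6, 2, 6, 4

q^14  k|14↦f(k): 1:1 2:1 7:1 14:1  a_14=4
n=15: 15·1 5·3 3·5 1·15  f→[1+1+1+1]=4
d|16:{16,8,4,2,1}  Σf=1+1+1+1+1=5
n=17: 1·17 17·1  f→[1+1]=2
n=18: 18·1 9·2 6·3 3·6 2·9 1·18  f→[1+1+1+1+1+1]=6
q^19  k|19↦f(k): 19:1 1:1  a_19=2
d|20:{20,10,5,4,2,1}  Σf=1+1+1+1+1+1=6
q^21  k|21↦f(k): 1:1 3:1 7:1 21:1  a_21=4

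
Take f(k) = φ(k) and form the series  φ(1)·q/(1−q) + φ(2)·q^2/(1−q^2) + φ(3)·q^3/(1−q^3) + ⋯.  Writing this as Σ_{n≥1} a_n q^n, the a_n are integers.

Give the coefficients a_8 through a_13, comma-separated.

d|8:{1,2,4,8}  Σφ=1+1+2+4=8
q^9  k|9↦φ(k): 1:1 3:2 9:6  a_9=9
d|10:{10,5,2,1}  Σφ=4+4+1+1=10
[q^11] φ(11)=10,φ(1)=1 ⇒ 11
d|12:{12,6,4,3,2,1}  Σφ=4+2+2+2+1+1=12
d|13:{13,1}  Σφ=12+1=13

8, 9, 10, 11, 12, 13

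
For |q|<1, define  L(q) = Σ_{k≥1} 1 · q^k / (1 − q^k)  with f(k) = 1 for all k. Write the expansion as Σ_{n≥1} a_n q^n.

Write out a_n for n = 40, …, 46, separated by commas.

n=40: 40·1 20·2 10·4 8·5 5·8 4·10 2·20 1·40  f→[1+1+1+1+1+1+1+1]=8
d|41:{1,41}  Σf=1+1=2
q^42  k|42↦f(k): 1:1 2:1 3:1 6:1 7:1 14:1 21:1 42:1  a_42=8
n=43: 1·43 43·1  f→[1+1]=2
q^44  k|44↦f(k): 1:1 2:1 4:1 11:1 22:1 44:1  a_44=6
d|45:{45,15,9,5,3,1}  Σf=1+1+1+1+1+1=6
d|46:{1,2,23,46}  Σf=1+1+1+1=4

8, 2, 8, 2, 6, 6, 4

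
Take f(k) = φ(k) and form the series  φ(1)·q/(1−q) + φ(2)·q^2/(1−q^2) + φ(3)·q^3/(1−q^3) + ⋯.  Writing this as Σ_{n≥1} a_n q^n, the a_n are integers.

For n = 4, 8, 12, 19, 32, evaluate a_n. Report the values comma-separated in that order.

n=4: 1·4 2·2 4·1  φ→[1+1+2]=4
d|8:{1,2,4,8}  Σφ=1+1+2+4=8
q^12  k|12↦φ(k): 1:1 2:1 3:2 4:2 6:2 12:4  a_12=12
[q^19] φ(19)=18,φ(1)=1 ⇒ 19
n=32: 32·1 16·2 8·4 4·8 2·16 1·32  φ→[16+8+4+2+1+1]=32

4, 8, 12, 19, 32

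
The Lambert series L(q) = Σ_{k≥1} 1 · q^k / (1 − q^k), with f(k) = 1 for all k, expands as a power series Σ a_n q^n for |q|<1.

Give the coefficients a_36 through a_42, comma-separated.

d|36:{1,2,3,4,6,9,12,18,36}  Σf=1+1+1+1+1+1+1+1+1=9
n=37: 1·37 37·1  f→[1+1]=2
q^38  k|38↦f(k): 1:1 2:1 19:1 38:1  a_38=4
q^39  k|39↦f(k): 1:1 3:1 13:1 39:1  a_39=4
d|40:{40,20,10,8,5,4,2,1}  Σf=1+1+1+1+1+1+1+1=8
d|41:{1,41}  Σf=1+1=2
n=42: 1·42 2·21 3·14 6·7 7·6 14·3 21·2 42·1  f→[1+1+1+1+1+1+1+1]=8

9, 2, 4, 4, 8, 2, 8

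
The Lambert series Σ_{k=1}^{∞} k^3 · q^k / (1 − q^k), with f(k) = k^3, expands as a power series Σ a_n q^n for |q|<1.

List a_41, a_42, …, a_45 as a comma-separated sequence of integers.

[q^41] f(1)=1,f(41)=68921 ⇒ 68922
d|42:{42,21,14,7,6,3,2,1}  Σf=74088+9261+2744+343+216+27+8+1=86688
d|43:{1,43}  Σf=1+79507=79508
n=44: 1·44 2·22 4·11 11·4 22·2 44·1  f→[1+8+64+1331+10648+85184]=97236
n=45: 1·45 3·15 5·9 9·5 15·3 45·1  f→[1+27+125+729+3375+91125]=95382

68922, 86688, 79508, 97236, 95382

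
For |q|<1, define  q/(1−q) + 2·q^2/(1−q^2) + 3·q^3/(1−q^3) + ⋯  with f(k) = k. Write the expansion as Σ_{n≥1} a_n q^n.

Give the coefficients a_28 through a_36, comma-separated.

56, 30, 72, 32, 63, 48, 54, 48, 91

[q^28] f(28)=28,f(14)=14,f(7)=7,f(4)=4,f(2)=2,f(1)=1 ⇒ 56
[q^29] f(29)=29,f(1)=1 ⇒ 30
[q^30] f(1)=1,f(2)=2,f(3)=3,f(5)=5,f(6)=6,f(10)=10,f(15)=15,f(30)=30 ⇒ 72
q^31  k|31↦f(k): 1:1 31:31  a_31=32
q^32  k|32↦f(k): 32:32 16:16 8:8 4:4 2:2 1:1  a_32=63
q^33  k|33↦f(k): 33:33 11:11 3:3 1:1  a_33=48
q^34  k|34↦f(k): 34:34 17:17 2:2 1:1  a_34=54
n=35: 35·1 7·5 5·7 1·35  f→[35+7+5+1]=48
n=36: 36·1 18·2 12·3 9·4 6·6 4·9 3·12 2·18 1·36  f→[36+18+12+9+6+4+3+2+1]=91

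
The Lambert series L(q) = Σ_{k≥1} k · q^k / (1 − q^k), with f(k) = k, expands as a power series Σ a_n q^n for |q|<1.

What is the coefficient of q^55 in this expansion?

a_55 = 72

q^55  k|55↦f(k): 1:1 5:5 11:11 55:55  a_55=72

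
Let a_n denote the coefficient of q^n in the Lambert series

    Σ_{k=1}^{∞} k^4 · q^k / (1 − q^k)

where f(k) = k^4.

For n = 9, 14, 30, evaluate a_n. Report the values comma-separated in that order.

6643, 40834, 872644

d|9:{1,3,9}  Σf=1+81+6561=6643
n=14: 1·14 2·7 7·2 14·1  f→[1+16+2401+38416]=40834
[q^30] f(1)=1,f(2)=16,f(3)=81,f(5)=625,f(6)=1296,f(10)=10000,f(15)=50625,f(30)=810000 ⇒ 872644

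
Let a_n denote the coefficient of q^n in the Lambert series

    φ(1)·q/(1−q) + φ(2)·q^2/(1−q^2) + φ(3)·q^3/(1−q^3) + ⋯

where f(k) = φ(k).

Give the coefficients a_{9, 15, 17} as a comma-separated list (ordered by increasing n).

n=9: 9·1 3·3 1·9  φ→[6+2+1]=9
d|15:{1,3,5,15}  Σφ=1+2+4+8=15
q^17  k|17↦φ(k): 17:16 1:1  a_17=17

9, 15, 17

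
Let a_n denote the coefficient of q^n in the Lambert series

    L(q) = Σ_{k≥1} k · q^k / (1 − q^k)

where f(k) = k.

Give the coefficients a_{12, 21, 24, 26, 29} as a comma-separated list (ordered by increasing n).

d|12:{1,2,3,4,6,12}  Σf=1+2+3+4+6+12=28
q^21  k|21↦f(k): 21:21 7:7 3:3 1:1  a_21=32
d|24:{24,12,8,6,4,3,2,1}  Σf=24+12+8+6+4+3+2+1=60
d|26:{1,2,13,26}  Σf=1+2+13+26=42
d|29:{29,1}  Σf=29+1=30

28, 32, 60, 42, 30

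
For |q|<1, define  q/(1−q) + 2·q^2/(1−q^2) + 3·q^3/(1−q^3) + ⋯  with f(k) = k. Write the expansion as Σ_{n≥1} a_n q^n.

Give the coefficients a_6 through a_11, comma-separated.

n=6: 6·1 3·2 2·3 1·6  f→[6+3+2+1]=12
[q^7] f(7)=7,f(1)=1 ⇒ 8
q^8  k|8↦f(k): 1:1 2:2 4:4 8:8  a_8=15
[q^9] f(9)=9,f(3)=3,f(1)=1 ⇒ 13
d|10:{10,5,2,1}  Σf=10+5+2+1=18
q^11  k|11↦f(k): 11:11 1:1  a_11=12

12, 8, 15, 13, 18, 12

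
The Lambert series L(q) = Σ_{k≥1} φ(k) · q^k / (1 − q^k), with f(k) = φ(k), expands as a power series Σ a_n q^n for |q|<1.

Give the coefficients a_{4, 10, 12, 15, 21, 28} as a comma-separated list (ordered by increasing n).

q^4  k|4↦φ(k): 1:1 2:1 4:2  a_4=4
q^10  k|10↦φ(k): 10:4 5:4 2:1 1:1  a_10=10
q^12  k|12↦φ(k): 12:4 6:2 4:2 3:2 2:1 1:1  a_12=12
[q^15] φ(15)=8,φ(5)=4,φ(3)=2,φ(1)=1 ⇒ 15
n=21: 1·21 3·7 7·3 21·1  φ→[1+2+6+12]=21
n=28: 1·28 2·14 4·7 7·4 14·2 28·1  φ→[1+1+2+6+6+12]=28

4, 10, 12, 15, 21, 28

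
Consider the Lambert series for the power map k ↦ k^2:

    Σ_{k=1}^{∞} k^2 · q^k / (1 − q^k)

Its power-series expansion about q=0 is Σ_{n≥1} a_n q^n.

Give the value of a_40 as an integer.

q^40  k|40↦f(k): 1:1 2:4 4:16 5:25 8:64 10:100 20:400 40:1600  a_40=2210

a_40 = 2210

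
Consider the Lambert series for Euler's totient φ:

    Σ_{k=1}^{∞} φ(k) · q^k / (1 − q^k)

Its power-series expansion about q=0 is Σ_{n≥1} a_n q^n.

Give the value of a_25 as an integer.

[q^25] φ(1)=1,φ(5)=4,φ(25)=20 ⇒ 25

a_25 = 25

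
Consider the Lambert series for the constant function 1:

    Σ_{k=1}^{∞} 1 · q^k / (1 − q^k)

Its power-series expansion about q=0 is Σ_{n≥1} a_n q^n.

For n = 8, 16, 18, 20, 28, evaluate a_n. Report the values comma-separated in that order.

q^8  k|8↦f(k): 8:1 4:1 2:1 1:1  a_8=4
d|16:{1,2,4,8,16}  Σf=1+1+1+1+1=5
n=18: 1·18 2·9 3·6 6·3 9·2 18·1  f→[1+1+1+1+1+1]=6
d|20:{1,2,4,5,10,20}  Σf=1+1+1+1+1+1=6
d|28:{28,14,7,4,2,1}  Σf=1+1+1+1+1+1=6

4, 5, 6, 6, 6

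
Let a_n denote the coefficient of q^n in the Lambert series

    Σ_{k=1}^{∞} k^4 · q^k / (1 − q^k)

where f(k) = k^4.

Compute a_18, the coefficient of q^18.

q^18  k|18↦f(k): 1:1 2:16 3:81 6:1296 9:6561 18:104976  a_18=112931

a_18 = 112931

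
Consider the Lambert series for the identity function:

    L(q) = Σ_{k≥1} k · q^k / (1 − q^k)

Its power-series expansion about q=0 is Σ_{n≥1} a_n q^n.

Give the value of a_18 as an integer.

a_18 = 39

n=18: 1·18 2·9 3·6 6·3 9·2 18·1  f→[1+2+3+6+9+18]=39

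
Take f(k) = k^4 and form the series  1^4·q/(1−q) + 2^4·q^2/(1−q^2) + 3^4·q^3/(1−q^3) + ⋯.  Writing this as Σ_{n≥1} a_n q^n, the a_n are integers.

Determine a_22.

a_22 = 248914

q^22  k|22↦f(k): 22:234256 11:14641 2:16 1:1  a_22=248914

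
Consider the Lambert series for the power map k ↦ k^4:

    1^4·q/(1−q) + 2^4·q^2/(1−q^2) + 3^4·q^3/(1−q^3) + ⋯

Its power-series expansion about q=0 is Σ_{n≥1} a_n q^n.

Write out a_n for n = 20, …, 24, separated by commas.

170898, 196964, 248914, 279842, 358258

n=20: 20·1 10·2 5·4 4·5 2·10 1·20  f→[160000+10000+625+256+16+1]=170898
q^21  k|21↦f(k): 21:194481 7:2401 3:81 1:1  a_21=196964
[q^22] f(1)=1,f(2)=16,f(11)=14641,f(22)=234256 ⇒ 248914
[q^23] f(23)=279841,f(1)=1 ⇒ 279842
q^24  k|24↦f(k): 24:331776 12:20736 8:4096 6:1296 4:256 3:81 2:16 1:1  a_24=358258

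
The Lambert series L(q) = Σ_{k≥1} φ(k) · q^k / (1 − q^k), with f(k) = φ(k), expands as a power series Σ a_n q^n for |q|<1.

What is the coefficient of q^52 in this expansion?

d|52:{52,26,13,4,2,1}  Σφ=24+12+12+2+1+1=52

a_52 = 52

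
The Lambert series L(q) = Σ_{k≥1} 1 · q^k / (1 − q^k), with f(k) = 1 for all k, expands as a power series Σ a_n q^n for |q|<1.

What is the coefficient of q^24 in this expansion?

[q^24] f(1)=1,f(2)=1,f(3)=1,f(4)=1,f(6)=1,f(8)=1,f(12)=1,f(24)=1 ⇒ 8

a_24 = 8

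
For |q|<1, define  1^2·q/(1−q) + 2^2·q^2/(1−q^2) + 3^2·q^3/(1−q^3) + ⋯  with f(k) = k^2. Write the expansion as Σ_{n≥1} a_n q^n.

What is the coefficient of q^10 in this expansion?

a_10 = 130

[q^10] f(10)=100,f(5)=25,f(2)=4,f(1)=1 ⇒ 130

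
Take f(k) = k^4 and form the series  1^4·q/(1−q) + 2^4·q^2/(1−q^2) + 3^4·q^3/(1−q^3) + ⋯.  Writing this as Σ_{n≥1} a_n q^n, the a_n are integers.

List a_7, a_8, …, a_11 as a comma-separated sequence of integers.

2402, 4369, 6643, 10642, 14642

q^7  k|7↦f(k): 1:1 7:2401  a_7=2402
n=8: 1·8 2·4 4·2 8·1  f→[1+16+256+4096]=4369
[q^9] f(1)=1,f(3)=81,f(9)=6561 ⇒ 6643
[q^10] f(10)=10000,f(5)=625,f(2)=16,f(1)=1 ⇒ 10642
n=11: 1·11 11·1  f→[1+14641]=14642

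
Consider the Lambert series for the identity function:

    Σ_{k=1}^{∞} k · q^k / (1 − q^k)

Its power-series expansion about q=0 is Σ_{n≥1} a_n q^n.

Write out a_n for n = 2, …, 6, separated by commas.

q^2  k|2↦f(k): 2:2 1:1  a_2=3
[q^3] f(1)=1,f(3)=3 ⇒ 4
q^4  k|4↦f(k): 4:4 2:2 1:1  a_4=7
d|5:{1,5}  Σf=1+5=6
[q^6] f(6)=6,f(3)=3,f(2)=2,f(1)=1 ⇒ 12

3, 4, 7, 6, 12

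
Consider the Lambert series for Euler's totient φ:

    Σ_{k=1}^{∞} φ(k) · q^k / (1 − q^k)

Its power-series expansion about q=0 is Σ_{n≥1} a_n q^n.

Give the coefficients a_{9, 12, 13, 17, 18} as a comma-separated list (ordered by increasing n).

[q^9] φ(9)=6,φ(3)=2,φ(1)=1 ⇒ 9
n=12: 1·12 2·6 3·4 4·3 6·2 12·1  φ→[1+1+2+2+2+4]=12
[q^13] φ(13)=12,φ(1)=1 ⇒ 13
n=17: 17·1 1·17  φ→[16+1]=17
n=18: 1·18 2·9 3·6 6·3 9·2 18·1  φ→[1+1+2+2+6+6]=18

9, 12, 13, 17, 18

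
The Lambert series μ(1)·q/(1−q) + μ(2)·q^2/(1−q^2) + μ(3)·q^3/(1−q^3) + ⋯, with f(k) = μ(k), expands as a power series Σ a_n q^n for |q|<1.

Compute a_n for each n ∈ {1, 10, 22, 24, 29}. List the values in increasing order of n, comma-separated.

n=1: 1·1  μ→[1]=1
q^10  k|10↦μ(k): 10:1 5:-1 2:-1 1:1  a_10=0
n=22: 22·1 11·2 2·11 1·22  μ→[1+(-1)+(-1)+1]=0
n=24: 1·24 2·12 3·8 4·6 6·4 8·3 12·2 24·1  μ→[1+(-1)+(-1)+0+1+0+0+0]=0
[q^29] μ(1)=1,μ(29)=-1 ⇒ 0

1, 0, 0, 0, 0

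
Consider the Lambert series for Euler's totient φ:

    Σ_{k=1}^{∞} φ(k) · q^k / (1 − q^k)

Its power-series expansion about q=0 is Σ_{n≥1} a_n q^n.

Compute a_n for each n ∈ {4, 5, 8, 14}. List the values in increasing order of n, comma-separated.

d|4:{1,2,4}  Σφ=1+1+2=4
n=5: 5·1 1·5  φ→[4+1]=5
n=8: 1·8 2·4 4·2 8·1  φ→[1+1+2+4]=8
[q^14] φ(14)=6,φ(7)=6,φ(2)=1,φ(1)=1 ⇒ 14

4, 5, 8, 14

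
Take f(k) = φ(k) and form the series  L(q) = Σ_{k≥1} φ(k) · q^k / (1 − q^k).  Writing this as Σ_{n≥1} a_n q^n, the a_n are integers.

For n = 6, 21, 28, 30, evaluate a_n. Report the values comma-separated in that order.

[q^6] φ(1)=1,φ(2)=1,φ(3)=2,φ(6)=2 ⇒ 6
n=21: 1·21 3·7 7·3 21·1  φ→[1+2+6+12]=21
n=28: 1·28 2·14 4·7 7·4 14·2 28·1  φ→[1+1+2+6+6+12]=28
q^30  k|30↦φ(k): 30:8 15:8 10:4 6:2 5:4 3:2 2:1 1:1  a_30=30

6, 21, 28, 30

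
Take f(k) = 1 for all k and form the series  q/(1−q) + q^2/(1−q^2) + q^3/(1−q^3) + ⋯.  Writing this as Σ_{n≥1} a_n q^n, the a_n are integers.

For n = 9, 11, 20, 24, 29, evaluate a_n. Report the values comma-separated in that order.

[q^9] f(1)=1,f(3)=1,f(9)=1 ⇒ 3
n=11: 11·1 1·11  f→[1+1]=2
d|20:{20,10,5,4,2,1}  Σf=1+1+1+1+1+1=6
[q^24] f(24)=1,f(12)=1,f(8)=1,f(6)=1,f(4)=1,f(3)=1,f(2)=1,f(1)=1 ⇒ 8
n=29: 29·1 1·29  f→[1+1]=2

3, 2, 6, 8, 2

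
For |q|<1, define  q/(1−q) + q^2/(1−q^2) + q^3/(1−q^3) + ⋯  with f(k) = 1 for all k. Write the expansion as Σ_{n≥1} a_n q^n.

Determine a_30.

a_30 = 8

n=30: 1·30 2·15 3·10 5·6 6·5 10·3 15·2 30·1  f→[1+1+1+1+1+1+1+1]=8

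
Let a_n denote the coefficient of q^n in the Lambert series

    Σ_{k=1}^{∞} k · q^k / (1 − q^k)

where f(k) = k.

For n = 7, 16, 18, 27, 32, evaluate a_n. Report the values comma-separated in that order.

n=7: 1·7 7·1  f→[1+7]=8
n=16: 1·16 2·8 4·4 8·2 16·1  f→[1+2+4+8+16]=31
d|18:{18,9,6,3,2,1}  Σf=18+9+6+3+2+1=39
q^27  k|27↦f(k): 1:1 3:3 9:9 27:27  a_27=40
[q^32] f(1)=1,f(2)=2,f(4)=4,f(8)=8,f(16)=16,f(32)=32 ⇒ 63

8, 31, 39, 40, 63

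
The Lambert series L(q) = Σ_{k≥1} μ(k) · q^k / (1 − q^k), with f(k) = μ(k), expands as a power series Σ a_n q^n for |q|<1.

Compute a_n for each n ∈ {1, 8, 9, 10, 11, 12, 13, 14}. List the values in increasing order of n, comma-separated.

1, 0, 0, 0, 0, 0, 0, 0

q^1  k|1↦μ(k): 1:1  a_1=1
d|8:{1,2,4,8}  Σμ=1+(-1)+0+0=0
q^9  k|9↦μ(k): 1:1 3:-1 9:0  a_9=0
[q^10] μ(10)=1,μ(5)=-1,μ(2)=-1,μ(1)=1 ⇒ 0
n=11: 1·11 11·1  μ→[1+(-1)]=0
[q^12] μ(1)=1,μ(2)=-1,μ(3)=-1,μ(4)=0,μ(6)=1,μ(12)=0 ⇒ 0
q^13  k|13↦μ(k): 13:-1 1:1  a_13=0
d|14:{1,2,7,14}  Σμ=1+(-1)+(-1)+1=0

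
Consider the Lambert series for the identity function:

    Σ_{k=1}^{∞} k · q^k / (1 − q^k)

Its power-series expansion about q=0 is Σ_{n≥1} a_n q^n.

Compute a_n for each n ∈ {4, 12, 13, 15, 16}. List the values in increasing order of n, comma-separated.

7, 28, 14, 24, 31

[q^4] f(4)=4,f(2)=2,f(1)=1 ⇒ 7
[q^12] f(12)=12,f(6)=6,f(4)=4,f(3)=3,f(2)=2,f(1)=1 ⇒ 28
n=13: 1·13 13·1  f→[1+13]=14
[q^15] f(15)=15,f(5)=5,f(3)=3,f(1)=1 ⇒ 24
n=16: 16·1 8·2 4·4 2·8 1·16  f→[16+8+4+2+1]=31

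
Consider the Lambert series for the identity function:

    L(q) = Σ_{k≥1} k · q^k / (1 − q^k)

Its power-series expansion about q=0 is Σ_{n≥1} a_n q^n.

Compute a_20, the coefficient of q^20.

a_20 = 42

d|20:{1,2,4,5,10,20}  Σf=1+2+4+5+10+20=42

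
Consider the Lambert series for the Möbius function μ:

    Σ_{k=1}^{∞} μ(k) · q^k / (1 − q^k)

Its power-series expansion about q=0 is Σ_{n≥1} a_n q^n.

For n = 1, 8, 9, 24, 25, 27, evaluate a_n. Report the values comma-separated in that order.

q^1  k|1↦μ(k): 1:1  a_1=1
d|8:{8,4,2,1}  Σμ=0+0+(-1)+1=0
[q^9] μ(9)=0,μ(3)=-1,μ(1)=1 ⇒ 0
n=24: 1·24 2·12 3·8 4·6 6·4 8·3 12·2 24·1  μ→[1+(-1)+(-1)+0+1+0+0+0]=0
[q^25] μ(1)=1,μ(5)=-1,μ(25)=0 ⇒ 0
[q^27] μ(27)=0,μ(9)=0,μ(3)=-1,μ(1)=1 ⇒ 0

1, 0, 0, 0, 0, 0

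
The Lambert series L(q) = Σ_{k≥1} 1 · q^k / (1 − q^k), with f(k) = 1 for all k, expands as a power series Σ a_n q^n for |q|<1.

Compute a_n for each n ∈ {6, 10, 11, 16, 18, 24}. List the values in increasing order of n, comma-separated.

4, 4, 2, 5, 6, 8

[q^6] f(6)=1,f(3)=1,f(2)=1,f(1)=1 ⇒ 4
n=10: 10·1 5·2 2·5 1·10  f→[1+1+1+1]=4
[q^11] f(11)=1,f(1)=1 ⇒ 2
q^16  k|16↦f(k): 1:1 2:1 4:1 8:1 16:1  a_16=5
q^18  k|18↦f(k): 18:1 9:1 6:1 3:1 2:1 1:1  a_18=6
n=24: 24·1 12·2 8·3 6·4 4·6 3·8 2·12 1·24  f→[1+1+1+1+1+1+1+1]=8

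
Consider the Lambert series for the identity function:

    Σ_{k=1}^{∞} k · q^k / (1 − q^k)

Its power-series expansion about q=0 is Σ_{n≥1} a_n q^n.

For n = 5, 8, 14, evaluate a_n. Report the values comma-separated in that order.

d|5:{1,5}  Σf=1+5=6
q^8  k|8↦f(k): 8:8 4:4 2:2 1:1  a_8=15
q^14  k|14↦f(k): 14:14 7:7 2:2 1:1  a_14=24

6, 15, 24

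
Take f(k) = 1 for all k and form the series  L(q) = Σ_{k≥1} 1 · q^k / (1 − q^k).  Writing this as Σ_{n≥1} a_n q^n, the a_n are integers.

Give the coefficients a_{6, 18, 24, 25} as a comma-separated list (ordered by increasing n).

d|6:{1,2,3,6}  Σf=1+1+1+1=4
d|18:{1,2,3,6,9,18}  Σf=1+1+1+1+1+1=6
[q^24] f(1)=1,f(2)=1,f(3)=1,f(4)=1,f(6)=1,f(8)=1,f(12)=1,f(24)=1 ⇒ 8
d|25:{25,5,1}  Σf=1+1+1=3

4, 6, 8, 3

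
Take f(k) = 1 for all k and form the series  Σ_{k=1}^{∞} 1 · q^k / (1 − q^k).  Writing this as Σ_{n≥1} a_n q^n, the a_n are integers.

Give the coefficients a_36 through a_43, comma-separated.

9, 2, 4, 4, 8, 2, 8, 2

d|36:{1,2,3,4,6,9,12,18,36}  Σf=1+1+1+1+1+1+1+1+1=9
[q^37] f(37)=1,f(1)=1 ⇒ 2
[q^38] f(1)=1,f(2)=1,f(19)=1,f(38)=1 ⇒ 4
[q^39] f(1)=1,f(3)=1,f(13)=1,f(39)=1 ⇒ 4
n=40: 1·40 2·20 4·10 5·8 8·5 10·4 20·2 40·1  f→[1+1+1+1+1+1+1+1]=8
[q^41] f(1)=1,f(41)=1 ⇒ 2
q^42  k|42↦f(k): 1:1 2:1 3:1 6:1 7:1 14:1 21:1 42:1  a_42=8
n=43: 43·1 1·43  f→[1+1]=2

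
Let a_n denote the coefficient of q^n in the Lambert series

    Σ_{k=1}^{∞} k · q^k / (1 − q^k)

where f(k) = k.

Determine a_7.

a_7 = 8

n=7: 1·7 7·1  f→[1+7]=8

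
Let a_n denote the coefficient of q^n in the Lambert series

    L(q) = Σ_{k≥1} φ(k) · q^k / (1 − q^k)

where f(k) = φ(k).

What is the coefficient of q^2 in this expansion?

[q^2] φ(2)=1,φ(1)=1 ⇒ 2

a_2 = 2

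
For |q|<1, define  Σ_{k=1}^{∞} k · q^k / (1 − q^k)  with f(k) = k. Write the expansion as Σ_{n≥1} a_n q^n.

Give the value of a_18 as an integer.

a_18 = 39

q^18  k|18↦f(k): 18:18 9:9 6:6 3:3 2:2 1:1  a_18=39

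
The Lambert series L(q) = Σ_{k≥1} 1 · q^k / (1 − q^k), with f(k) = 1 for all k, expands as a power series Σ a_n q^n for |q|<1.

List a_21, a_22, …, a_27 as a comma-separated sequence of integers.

d|21:{21,7,3,1}  Σf=1+1+1+1=4
[q^22] f(22)=1,f(11)=1,f(2)=1,f(1)=1 ⇒ 4
[q^23] f(23)=1,f(1)=1 ⇒ 2
q^24  k|24↦f(k): 24:1 12:1 8:1 6:1 4:1 3:1 2:1 1:1  a_24=8
[q^25] f(25)=1,f(5)=1,f(1)=1 ⇒ 3
d|26:{26,13,2,1}  Σf=1+1+1+1=4
n=27: 27·1 9·3 3·9 1·27  f→[1+1+1+1]=4

4, 4, 2, 8, 3, 4, 4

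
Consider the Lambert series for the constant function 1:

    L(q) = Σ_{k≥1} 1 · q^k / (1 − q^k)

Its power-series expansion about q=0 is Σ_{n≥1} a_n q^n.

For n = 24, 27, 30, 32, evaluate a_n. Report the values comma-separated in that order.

8, 4, 8, 6

[q^24] f(24)=1,f(12)=1,f(8)=1,f(6)=1,f(4)=1,f(3)=1,f(2)=1,f(1)=1 ⇒ 8
n=27: 1·27 3·9 9·3 27·1  f→[1+1+1+1]=4
[q^30] f(1)=1,f(2)=1,f(3)=1,f(5)=1,f(6)=1,f(10)=1,f(15)=1,f(30)=1 ⇒ 8
q^32  k|32↦f(k): 1:1 2:1 4:1 8:1 16:1 32:1  a_32=6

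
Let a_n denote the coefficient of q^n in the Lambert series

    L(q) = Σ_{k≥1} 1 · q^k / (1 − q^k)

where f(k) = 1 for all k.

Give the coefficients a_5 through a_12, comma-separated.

2, 4, 2, 4, 3, 4, 2, 6

[q^5] f(1)=1,f(5)=1 ⇒ 2
[q^6] f(1)=1,f(2)=1,f(3)=1,f(6)=1 ⇒ 4
d|7:{1,7}  Σf=1+1=2
q^8  k|8↦f(k): 8:1 4:1 2:1 1:1  a_8=4
n=9: 9·1 3·3 1·9  f→[1+1+1]=3
[q^10] f(1)=1,f(2)=1,f(5)=1,f(10)=1 ⇒ 4
d|11:{11,1}  Σf=1+1=2
q^12  k|12↦f(k): 12:1 6:1 4:1 3:1 2:1 1:1  a_12=6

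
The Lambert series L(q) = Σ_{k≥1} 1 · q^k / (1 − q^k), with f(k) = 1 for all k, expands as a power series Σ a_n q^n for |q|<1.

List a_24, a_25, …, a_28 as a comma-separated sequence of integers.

[q^24] f(24)=1,f(12)=1,f(8)=1,f(6)=1,f(4)=1,f(3)=1,f(2)=1,f(1)=1 ⇒ 8
[q^25] f(25)=1,f(5)=1,f(1)=1 ⇒ 3
n=26: 26·1 13·2 2·13 1·26  f→[1+1+1+1]=4
d|27:{27,9,3,1}  Σf=1+1+1+1=4
d|28:{28,14,7,4,2,1}  Σf=1+1+1+1+1+1=6

8, 3, 4, 4, 6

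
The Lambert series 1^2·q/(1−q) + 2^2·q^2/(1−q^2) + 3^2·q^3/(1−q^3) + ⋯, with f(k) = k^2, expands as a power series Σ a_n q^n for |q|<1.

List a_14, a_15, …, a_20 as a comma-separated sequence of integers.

250, 260, 341, 290, 455, 362, 546

n=14: 14·1 7·2 2·7 1·14  f→[196+49+4+1]=250
q^15  k|15↦f(k): 1:1 3:9 5:25 15:225  a_15=260
q^16  k|16↦f(k): 1:1 2:4 4:16 8:64 16:256  a_16=341
d|17:{17,1}  Σf=289+1=290
n=18: 18·1 9·2 6·3 3·6 2·9 1·18  f→[324+81+36+9+4+1]=455
d|19:{19,1}  Σf=361+1=362
[q^20] f(20)=400,f(10)=100,f(5)=25,f(4)=16,f(2)=4,f(1)=1 ⇒ 546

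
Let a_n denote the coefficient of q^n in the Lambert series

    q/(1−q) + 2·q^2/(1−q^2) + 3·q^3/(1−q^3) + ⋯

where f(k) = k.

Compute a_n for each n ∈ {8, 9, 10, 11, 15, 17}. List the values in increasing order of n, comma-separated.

15, 13, 18, 12, 24, 18

[q^8] f(1)=1,f(2)=2,f(4)=4,f(8)=8 ⇒ 15
d|9:{9,3,1}  Σf=9+3+1=13
d|10:{10,5,2,1}  Σf=10+5+2+1=18
d|11:{11,1}  Σf=11+1=12
n=15: 1·15 3·5 5·3 15·1  f→[1+3+5+15]=24
d|17:{17,1}  Σf=17+1=18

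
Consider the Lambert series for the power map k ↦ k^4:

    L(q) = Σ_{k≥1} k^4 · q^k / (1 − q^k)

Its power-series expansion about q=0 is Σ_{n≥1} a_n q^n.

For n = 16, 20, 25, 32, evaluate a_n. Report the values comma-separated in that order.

69905, 170898, 391251, 1118481

d|16:{1,2,4,8,16}  Σf=1+16+256+4096+65536=69905
[q^20] f(1)=1,f(2)=16,f(4)=256,f(5)=625,f(10)=10000,f(20)=160000 ⇒ 170898
d|25:{1,5,25}  Σf=1+625+390625=391251
[q^32] f(32)=1048576,f(16)=65536,f(8)=4096,f(4)=256,f(2)=16,f(1)=1 ⇒ 1118481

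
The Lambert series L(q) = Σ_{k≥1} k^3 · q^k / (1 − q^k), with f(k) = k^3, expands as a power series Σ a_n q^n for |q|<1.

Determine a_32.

a_32 = 37449

d|32:{32,16,8,4,2,1}  Σf=32768+4096+512+64+8+1=37449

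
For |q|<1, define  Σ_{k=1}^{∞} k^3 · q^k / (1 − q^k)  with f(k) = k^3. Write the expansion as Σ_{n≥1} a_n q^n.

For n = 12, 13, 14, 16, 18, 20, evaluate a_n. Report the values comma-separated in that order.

2044, 2198, 3096, 4681, 6813, 9198

q^12  k|12↦f(k): 12:1728 6:216 4:64 3:27 2:8 1:1  a_12=2044
[q^13] f(13)=2197,f(1)=1 ⇒ 2198
[q^14] f(1)=1,f(2)=8,f(7)=343,f(14)=2744 ⇒ 3096
[q^16] f(1)=1,f(2)=8,f(4)=64,f(8)=512,f(16)=4096 ⇒ 4681
n=18: 1·18 2·9 3·6 6·3 9·2 18·1  f→[1+8+27+216+729+5832]=6813
q^20  k|20↦f(k): 1:1 2:8 4:64 5:125 10:1000 20:8000  a_20=9198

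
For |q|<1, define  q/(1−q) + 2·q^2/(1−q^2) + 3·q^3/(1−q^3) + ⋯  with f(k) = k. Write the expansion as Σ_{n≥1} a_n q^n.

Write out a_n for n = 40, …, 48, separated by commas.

[q^40] f(1)=1,f(2)=2,f(4)=4,f(5)=5,f(8)=8,f(10)=10,f(20)=20,f(40)=40 ⇒ 90
d|41:{1,41}  Σf=1+41=42
q^42  k|42↦f(k): 42:42 21:21 14:14 7:7 6:6 3:3 2:2 1:1  a_42=96
d|43:{43,1}  Σf=43+1=44
n=44: 1·44 2·22 4·11 11·4 22·2 44·1  f→[1+2+4+11+22+44]=84
q^45  k|45↦f(k): 1:1 3:3 5:5 9:9 15:15 45:45  a_45=78
n=46: 46·1 23·2 2·23 1·46  f→[46+23+2+1]=72
[q^47] f(47)=47,f(1)=1 ⇒ 48
[q^48] f(1)=1,f(2)=2,f(3)=3,f(4)=4,f(6)=6,f(8)=8,f(12)=12,f(16)=16,f(24)=24,f(48)=48 ⇒ 124

90, 42, 96, 44, 84, 78, 72, 48, 124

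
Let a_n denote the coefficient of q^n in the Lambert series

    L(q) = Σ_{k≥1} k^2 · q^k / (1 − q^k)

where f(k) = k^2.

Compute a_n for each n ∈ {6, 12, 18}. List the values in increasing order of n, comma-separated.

50, 210, 455

[q^6] f(6)=36,f(3)=9,f(2)=4,f(1)=1 ⇒ 50
q^12  k|12↦f(k): 1:1 2:4 3:9 4:16 6:36 12:144  a_12=210
d|18:{1,2,3,6,9,18}  Σf=1+4+9+36+81+324=455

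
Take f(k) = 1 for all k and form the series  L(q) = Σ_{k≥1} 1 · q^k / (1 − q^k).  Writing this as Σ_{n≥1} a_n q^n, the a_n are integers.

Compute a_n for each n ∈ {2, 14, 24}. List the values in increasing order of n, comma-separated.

n=2: 2·1 1·2  f→[1+1]=2
q^14  k|14↦f(k): 1:1 2:1 7:1 14:1  a_14=4
d|24:{24,12,8,6,4,3,2,1}  Σf=1+1+1+1+1+1+1+1=8

2, 4, 8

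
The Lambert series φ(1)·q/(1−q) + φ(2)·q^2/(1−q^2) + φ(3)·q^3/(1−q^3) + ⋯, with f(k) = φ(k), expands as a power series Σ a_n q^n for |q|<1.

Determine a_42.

n=42: 1·42 2·21 3·14 6·7 7·6 14·3 21·2 42·1  φ→[1+1+2+2+6+6+12+12]=42

a_42 = 42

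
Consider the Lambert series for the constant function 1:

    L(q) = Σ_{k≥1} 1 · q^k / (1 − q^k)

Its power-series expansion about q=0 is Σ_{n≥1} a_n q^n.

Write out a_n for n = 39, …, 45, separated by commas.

4, 8, 2, 8, 2, 6, 6

[q^39] f(1)=1,f(3)=1,f(13)=1,f(39)=1 ⇒ 4
d|40:{1,2,4,5,8,10,20,40}  Σf=1+1+1+1+1+1+1+1=8
[q^41] f(41)=1,f(1)=1 ⇒ 2
q^42  k|42↦f(k): 42:1 21:1 14:1 7:1 6:1 3:1 2:1 1:1  a_42=8
[q^43] f(1)=1,f(43)=1 ⇒ 2
[q^44] f(1)=1,f(2)=1,f(4)=1,f(11)=1,f(22)=1,f(44)=1 ⇒ 6
q^45  k|45↦f(k): 1:1 3:1 5:1 9:1 15:1 45:1  a_45=6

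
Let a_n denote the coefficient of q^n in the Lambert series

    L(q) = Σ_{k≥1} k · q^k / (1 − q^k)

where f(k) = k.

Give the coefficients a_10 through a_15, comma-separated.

18, 12, 28, 14, 24, 24

d|10:{1,2,5,10}  Σf=1+2+5+10=18
[q^11] f(1)=1,f(11)=11 ⇒ 12
n=12: 12·1 6·2 4·3 3·4 2·6 1·12  f→[12+6+4+3+2+1]=28
d|13:{13,1}  Σf=13+1=14
n=14: 14·1 7·2 2·7 1·14  f→[14+7+2+1]=24
q^15  k|15↦f(k): 1:1 3:3 5:5 15:15  a_15=24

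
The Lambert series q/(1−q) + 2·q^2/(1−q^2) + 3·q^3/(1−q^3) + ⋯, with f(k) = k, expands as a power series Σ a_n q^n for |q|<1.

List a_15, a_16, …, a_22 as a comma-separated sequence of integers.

24, 31, 18, 39, 20, 42, 32, 36

[q^15] f(1)=1,f(3)=3,f(5)=5,f(15)=15 ⇒ 24
q^16  k|16↦f(k): 1:1 2:2 4:4 8:8 16:16  a_16=31
d|17:{1,17}  Σf=1+17=18
q^18  k|18↦f(k): 18:18 9:9 6:6 3:3 2:2 1:1  a_18=39
[q^19] f(19)=19,f(1)=1 ⇒ 20
[q^20] f(20)=20,f(10)=10,f(5)=5,f(4)=4,f(2)=2,f(1)=1 ⇒ 42
[q^21] f(21)=21,f(7)=7,f(3)=3,f(1)=1 ⇒ 32
d|22:{22,11,2,1}  Σf=22+11+2+1=36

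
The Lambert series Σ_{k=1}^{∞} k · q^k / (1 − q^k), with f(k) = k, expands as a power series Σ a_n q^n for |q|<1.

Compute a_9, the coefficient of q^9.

n=9: 9·1 3·3 1·9  f→[9+3+1]=13

a_9 = 13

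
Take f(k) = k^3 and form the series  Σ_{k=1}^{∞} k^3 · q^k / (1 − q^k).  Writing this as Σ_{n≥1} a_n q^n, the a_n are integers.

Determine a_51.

a_51 = 137592

[q^51] f(1)=1,f(3)=27,f(17)=4913,f(51)=132651 ⇒ 137592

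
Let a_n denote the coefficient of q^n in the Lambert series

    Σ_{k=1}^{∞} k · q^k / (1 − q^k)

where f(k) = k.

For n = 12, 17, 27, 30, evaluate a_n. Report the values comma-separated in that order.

28, 18, 40, 72

[q^12] f(1)=1,f(2)=2,f(3)=3,f(4)=4,f(6)=6,f(12)=12 ⇒ 28
n=17: 1·17 17·1  f→[1+17]=18
n=27: 27·1 9·3 3·9 1·27  f→[27+9+3+1]=40
q^30  k|30↦f(k): 1:1 2:2 3:3 5:5 6:6 10:10 15:15 30:30  a_30=72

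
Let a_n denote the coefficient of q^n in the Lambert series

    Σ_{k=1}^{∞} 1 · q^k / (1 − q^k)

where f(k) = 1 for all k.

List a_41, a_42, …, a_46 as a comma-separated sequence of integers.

q^41  k|41↦f(k): 1:1 41:1  a_41=2
n=42: 1·42 2·21 3·14 6·7 7·6 14·3 21·2 42·1  f→[1+1+1+1+1+1+1+1]=8
n=43: 1·43 43·1  f→[1+1]=2
q^44  k|44↦f(k): 1:1 2:1 4:1 11:1 22:1 44:1  a_44=6
d|45:{1,3,5,9,15,45}  Σf=1+1+1+1+1+1=6
d|46:{46,23,2,1}  Σf=1+1+1+1=4

2, 8, 2, 6, 6, 4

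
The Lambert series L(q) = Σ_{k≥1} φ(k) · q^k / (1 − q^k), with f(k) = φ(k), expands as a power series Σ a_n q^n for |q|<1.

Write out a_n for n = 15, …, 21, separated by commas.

d|15:{1,3,5,15}  Σφ=1+2+4+8=15
[q^16] φ(16)=8,φ(8)=4,φ(4)=2,φ(2)=1,φ(1)=1 ⇒ 16
d|17:{1,17}  Σφ=1+16=17
d|18:{1,2,3,6,9,18}  Σφ=1+1+2+2+6+6=18
n=19: 1·19 19·1  φ→[1+18]=19
n=20: 20·1 10·2 5·4 4·5 2·10 1·20  φ→[8+4+4+2+1+1]=20
[q^21] φ(1)=1,φ(3)=2,φ(7)=6,φ(21)=12 ⇒ 21

15, 16, 17, 18, 19, 20, 21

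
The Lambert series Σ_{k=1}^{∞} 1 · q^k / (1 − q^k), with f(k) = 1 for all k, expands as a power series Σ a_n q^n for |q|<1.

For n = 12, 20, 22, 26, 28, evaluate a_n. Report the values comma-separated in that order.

6, 6, 4, 4, 6

n=12: 12·1 6·2 4·3 3·4 2·6 1·12  f→[1+1+1+1+1+1]=6
[q^20] f(20)=1,f(10)=1,f(5)=1,f(4)=1,f(2)=1,f(1)=1 ⇒ 6
[q^22] f(1)=1,f(2)=1,f(11)=1,f(22)=1 ⇒ 4
n=26: 26·1 13·2 2·13 1·26  f→[1+1+1+1]=4
[q^28] f(28)=1,f(14)=1,f(7)=1,f(4)=1,f(2)=1,f(1)=1 ⇒ 6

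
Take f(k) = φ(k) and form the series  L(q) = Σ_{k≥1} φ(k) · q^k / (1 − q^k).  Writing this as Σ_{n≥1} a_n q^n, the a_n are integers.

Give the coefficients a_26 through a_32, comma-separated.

n=26: 26·1 13·2 2·13 1·26  φ→[12+12+1+1]=26
d|27:{27,9,3,1}  Σφ=18+6+2+1=27
[q^28] φ(28)=12,φ(14)=6,φ(7)=6,φ(4)=2,φ(2)=1,φ(1)=1 ⇒ 28
[q^29] φ(29)=28,φ(1)=1 ⇒ 29
q^30  k|30↦φ(k): 1:1 2:1 3:2 5:4 6:2 10:4 15:8 30:8  a_30=30
n=31: 31·1 1·31  φ→[30+1]=31
[q^32] φ(1)=1,φ(2)=1,φ(4)=2,φ(8)=4,φ(16)=8,φ(32)=16 ⇒ 32

26, 27, 28, 29, 30, 31, 32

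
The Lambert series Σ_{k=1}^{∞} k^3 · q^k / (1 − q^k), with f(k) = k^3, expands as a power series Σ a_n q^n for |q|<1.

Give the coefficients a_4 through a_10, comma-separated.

d|4:{4,2,1}  Σf=64+8+1=73
d|5:{1,5}  Σf=1+125=126
n=6: 1·6 2·3 3·2 6·1  f→[1+8+27+216]=252
d|7:{1,7}  Σf=1+343=344
[q^8] f(1)=1,f(2)=8,f(4)=64,f(8)=512 ⇒ 585
q^9  k|9↦f(k): 9:729 3:27 1:1  a_9=757
d|10:{1,2,5,10}  Σf=1+8+125+1000=1134

73, 126, 252, 344, 585, 757, 1134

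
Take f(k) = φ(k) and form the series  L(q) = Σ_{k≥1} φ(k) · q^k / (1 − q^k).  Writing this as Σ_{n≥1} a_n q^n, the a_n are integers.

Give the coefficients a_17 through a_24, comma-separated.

n=17: 1·17 17·1  φ→[1+16]=17
q^18  k|18↦φ(k): 18:6 9:6 6:2 3:2 2:1 1:1  a_18=18
d|19:{19,1}  Σφ=18+1=19
d|20:{1,2,4,5,10,20}  Σφ=1+1+2+4+4+8=20
n=21: 1·21 3·7 7·3 21·1  φ→[1+2+6+12]=21
q^22  k|22↦φ(k): 1:1 2:1 11:10 22:10  a_22=22
d|23:{23,1}  Σφ=22+1=23
n=24: 24·1 12·2 8·3 6·4 4·6 3·8 2·12 1·24  φ→[8+4+4+2+2+2+1+1]=24

17, 18, 19, 20, 21, 22, 23, 24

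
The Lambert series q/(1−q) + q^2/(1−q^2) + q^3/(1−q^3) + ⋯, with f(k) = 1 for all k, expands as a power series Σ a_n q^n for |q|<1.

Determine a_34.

q^34  k|34↦f(k): 34:1 17:1 2:1 1:1  a_34=4

a_34 = 4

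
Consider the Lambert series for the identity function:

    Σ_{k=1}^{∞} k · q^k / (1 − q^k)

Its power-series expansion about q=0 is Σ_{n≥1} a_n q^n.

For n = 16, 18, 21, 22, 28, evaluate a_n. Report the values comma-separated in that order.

[q^16] f(1)=1,f(2)=2,f(4)=4,f(8)=8,f(16)=16 ⇒ 31
d|18:{1,2,3,6,9,18}  Σf=1+2+3+6+9+18=39
[q^21] f(1)=1,f(3)=3,f(7)=7,f(21)=21 ⇒ 32
n=22: 22·1 11·2 2·11 1·22  f→[22+11+2+1]=36
d|28:{1,2,4,7,14,28}  Σf=1+2+4+7+14+28=56

31, 39, 32, 36, 56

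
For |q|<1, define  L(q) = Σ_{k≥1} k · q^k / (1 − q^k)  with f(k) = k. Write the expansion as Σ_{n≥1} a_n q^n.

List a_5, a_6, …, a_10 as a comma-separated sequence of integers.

6, 12, 8, 15, 13, 18

q^5  k|5↦f(k): 1:1 5:5  a_5=6
[q^6] f(1)=1,f(2)=2,f(3)=3,f(6)=6 ⇒ 12
n=7: 7·1 1·7  f→[7+1]=8
d|8:{8,4,2,1}  Σf=8+4+2+1=15
d|9:{9,3,1}  Σf=9+3+1=13
[q^10] f(10)=10,f(5)=5,f(2)=2,f(1)=1 ⇒ 18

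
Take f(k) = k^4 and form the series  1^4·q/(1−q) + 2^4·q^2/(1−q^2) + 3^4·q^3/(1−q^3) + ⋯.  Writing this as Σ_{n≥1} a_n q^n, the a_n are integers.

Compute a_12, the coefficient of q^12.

a_12 = 22386

n=12: 1·12 2·6 3·4 4·3 6·2 12·1  f→[1+16+81+256+1296+20736]=22386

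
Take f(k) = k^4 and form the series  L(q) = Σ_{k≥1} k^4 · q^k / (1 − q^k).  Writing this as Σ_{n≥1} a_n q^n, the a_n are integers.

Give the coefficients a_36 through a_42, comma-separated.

q^36  k|36↦f(k): 36:1679616 18:104976 12:20736 9:6561 6:1296 4:256 3:81 2:16 1:1  a_36=1813539
[q^37] f(37)=1874161,f(1)=1 ⇒ 1874162
d|38:{1,2,19,38}  Σf=1+16+130321+2085136=2215474
d|39:{39,13,3,1}  Σf=2313441+28561+81+1=2342084
[q^40] f(1)=1,f(2)=16,f(4)=256,f(5)=625,f(8)=4096,f(10)=10000,f(20)=160000,f(40)=2560000 ⇒ 2734994
q^41  k|41↦f(k): 1:1 41:2825761  a_41=2825762
n=42: 42·1 21·2 14·3 7·6 6·7 3·14 2·21 1·42  f→[3111696+194481+38416+2401+1296+81+16+1]=3348388

1813539, 1874162, 2215474, 2342084, 2734994, 2825762, 3348388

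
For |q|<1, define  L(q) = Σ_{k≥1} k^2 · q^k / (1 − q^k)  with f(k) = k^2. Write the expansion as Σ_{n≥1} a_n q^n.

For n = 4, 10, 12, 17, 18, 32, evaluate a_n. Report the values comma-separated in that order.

21, 130, 210, 290, 455, 1365

q^4  k|4↦f(k): 1:1 2:4 4:16  a_4=21
q^10  k|10↦f(k): 1:1 2:4 5:25 10:100  a_10=130
n=12: 1·12 2·6 3·4 4·3 6·2 12·1  f→[1+4+9+16+36+144]=210
q^17  k|17↦f(k): 1:1 17:289  a_17=290
n=18: 18·1 9·2 6·3 3·6 2·9 1·18  f→[324+81+36+9+4+1]=455
q^32  k|32↦f(k): 32:1024 16:256 8:64 4:16 2:4 1:1  a_32=1365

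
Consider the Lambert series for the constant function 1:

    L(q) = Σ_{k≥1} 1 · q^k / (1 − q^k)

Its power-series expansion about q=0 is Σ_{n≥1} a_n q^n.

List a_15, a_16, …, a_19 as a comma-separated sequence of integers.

q^15  k|15↦f(k): 15:1 5:1 3:1 1:1  a_15=4
d|16:{1,2,4,8,16}  Σf=1+1+1+1+1=5
n=17: 1·17 17·1  f→[1+1]=2
d|18:{1,2,3,6,9,18}  Σf=1+1+1+1+1+1=6
n=19: 19·1 1·19  f→[1+1]=2

4, 5, 2, 6, 2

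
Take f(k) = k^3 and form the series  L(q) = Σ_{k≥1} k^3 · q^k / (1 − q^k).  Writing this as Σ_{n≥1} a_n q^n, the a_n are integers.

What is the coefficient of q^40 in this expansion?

a_40 = 73710

q^40  k|40↦f(k): 40:64000 20:8000 10:1000 8:512 5:125 4:64 2:8 1:1  a_40=73710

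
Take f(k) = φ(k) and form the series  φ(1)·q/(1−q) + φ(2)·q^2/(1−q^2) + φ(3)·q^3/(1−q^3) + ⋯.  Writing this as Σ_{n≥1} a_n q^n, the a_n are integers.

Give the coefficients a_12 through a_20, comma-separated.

q^12  k|12↦φ(k): 1:1 2:1 3:2 4:2 6:2 12:4  a_12=12
d|13:{13,1}  Σφ=12+1=13
q^14  k|14↦φ(k): 1:1 2:1 7:6 14:6  a_14=14
q^15  k|15↦φ(k): 15:8 5:4 3:2 1:1  a_15=15
n=16: 16·1 8·2 4·4 2·8 1·16  φ→[8+4+2+1+1]=16
n=17: 17·1 1·17  φ→[16+1]=17
[q^18] φ(18)=6,φ(9)=6,φ(6)=2,φ(3)=2,φ(2)=1,φ(1)=1 ⇒ 18
q^19  k|19↦φ(k): 19:18 1:1  a_19=19
d|20:{1,2,4,5,10,20}  Σφ=1+1+2+4+4+8=20

12, 13, 14, 15, 16, 17, 18, 19, 20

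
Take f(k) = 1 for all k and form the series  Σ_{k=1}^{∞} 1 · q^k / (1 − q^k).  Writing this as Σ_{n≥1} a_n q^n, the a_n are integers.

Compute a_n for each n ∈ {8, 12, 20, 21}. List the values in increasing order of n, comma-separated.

4, 6, 6, 4

n=8: 1·8 2·4 4·2 8·1  f→[1+1+1+1]=4
d|12:{12,6,4,3,2,1}  Σf=1+1+1+1+1+1=6
q^20  k|20↦f(k): 20:1 10:1 5:1 4:1 2:1 1:1  a_20=6
d|21:{21,7,3,1}  Σf=1+1+1+1=4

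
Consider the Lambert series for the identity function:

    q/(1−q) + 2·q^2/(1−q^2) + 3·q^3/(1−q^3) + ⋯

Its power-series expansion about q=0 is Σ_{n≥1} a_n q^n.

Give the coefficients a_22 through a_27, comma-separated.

q^22  k|22↦f(k): 22:22 11:11 2:2 1:1  a_22=36
[q^23] f(1)=1,f(23)=23 ⇒ 24
q^24  k|24↦f(k): 1:1 2:2 3:3 4:4 6:6 8:8 12:12 24:24  a_24=60
q^25  k|25↦f(k): 25:25 5:5 1:1  a_25=31
d|26:{26,13,2,1}  Σf=26+13+2+1=42
d|27:{27,9,3,1}  Σf=27+9+3+1=40

36, 24, 60, 31, 42, 40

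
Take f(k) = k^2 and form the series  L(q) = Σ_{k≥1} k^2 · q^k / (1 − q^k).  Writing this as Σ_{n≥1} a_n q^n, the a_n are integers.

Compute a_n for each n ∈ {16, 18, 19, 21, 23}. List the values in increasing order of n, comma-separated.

n=16: 1·16 2·8 4·4 8·2 16·1  f→[1+4+16+64+256]=341
[q^18] f(18)=324,f(9)=81,f(6)=36,f(3)=9,f(2)=4,f(1)=1 ⇒ 455
n=19: 19·1 1·19  f→[361+1]=362
n=21: 21·1 7·3 3·7 1·21  f→[441+49+9+1]=500
n=23: 1·23 23·1  f→[1+529]=530

341, 455, 362, 500, 530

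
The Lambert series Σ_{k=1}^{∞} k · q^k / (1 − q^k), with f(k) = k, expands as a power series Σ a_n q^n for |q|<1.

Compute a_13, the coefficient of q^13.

a_13 = 14

q^13  k|13↦f(k): 1:1 13:13  a_13=14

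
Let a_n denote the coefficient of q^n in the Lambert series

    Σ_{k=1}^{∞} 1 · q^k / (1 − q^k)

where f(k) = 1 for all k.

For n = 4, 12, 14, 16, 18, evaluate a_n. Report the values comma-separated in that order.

n=4: 4·1 2·2 1·4  f→[1+1+1]=3
[q^12] f(1)=1,f(2)=1,f(3)=1,f(4)=1,f(6)=1,f(12)=1 ⇒ 6
n=14: 1·14 2·7 7·2 14·1  f→[1+1+1+1]=4
q^16  k|16↦f(k): 1:1 2:1 4:1 8:1 16:1  a_16=5
n=18: 18·1 9·2 6·3 3·6 2·9 1·18  f→[1+1+1+1+1+1]=6

3, 6, 4, 5, 6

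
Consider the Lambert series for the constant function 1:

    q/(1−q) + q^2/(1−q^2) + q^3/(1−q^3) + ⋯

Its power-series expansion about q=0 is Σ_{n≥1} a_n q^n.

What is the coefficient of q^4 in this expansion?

d|4:{1,2,4}  Σf=1+1+1=3

a_4 = 3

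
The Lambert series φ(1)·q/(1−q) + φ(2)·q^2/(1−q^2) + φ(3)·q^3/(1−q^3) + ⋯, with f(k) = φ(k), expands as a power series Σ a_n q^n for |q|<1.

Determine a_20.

[q^20] φ(1)=1,φ(2)=1,φ(4)=2,φ(5)=4,φ(10)=4,φ(20)=8 ⇒ 20

a_20 = 20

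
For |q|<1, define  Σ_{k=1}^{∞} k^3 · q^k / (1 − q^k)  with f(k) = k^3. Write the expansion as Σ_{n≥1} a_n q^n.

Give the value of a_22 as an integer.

a_22 = 11988

q^22  k|22↦f(k): 22:10648 11:1331 2:8 1:1  a_22=11988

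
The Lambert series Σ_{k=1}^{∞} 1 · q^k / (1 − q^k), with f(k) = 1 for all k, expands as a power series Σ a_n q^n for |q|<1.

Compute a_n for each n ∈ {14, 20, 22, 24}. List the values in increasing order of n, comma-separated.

4, 6, 4, 8

q^14  k|14↦f(k): 14:1 7:1 2:1 1:1  a_14=4
d|20:{20,10,5,4,2,1}  Σf=1+1+1+1+1+1=6
[q^22] f(22)=1,f(11)=1,f(2)=1,f(1)=1 ⇒ 4
d|24:{24,12,8,6,4,3,2,1}  Σf=1+1+1+1+1+1+1+1=8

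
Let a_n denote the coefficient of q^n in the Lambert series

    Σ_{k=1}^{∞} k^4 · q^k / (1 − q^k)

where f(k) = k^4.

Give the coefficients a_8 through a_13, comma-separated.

n=8: 1·8 2·4 4·2 8·1  f→[1+16+256+4096]=4369
d|9:{1,3,9}  Σf=1+81+6561=6643
d|10:{10,5,2,1}  Σf=10000+625+16+1=10642
[q^11] f(1)=1,f(11)=14641 ⇒ 14642
q^12  k|12↦f(k): 12:20736 6:1296 4:256 3:81 2:16 1:1  a_12=22386
n=13: 1·13 13·1  f→[1+28561]=28562

4369, 6643, 10642, 14642, 22386, 28562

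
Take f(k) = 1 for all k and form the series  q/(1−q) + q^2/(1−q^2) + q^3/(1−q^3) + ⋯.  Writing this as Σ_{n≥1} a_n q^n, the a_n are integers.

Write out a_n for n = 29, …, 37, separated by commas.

n=29: 1·29 29·1  f→[1+1]=2
q^30  k|30↦f(k): 1:1 2:1 3:1 5:1 6:1 10:1 15:1 30:1  a_30=8
[q^31] f(1)=1,f(31)=1 ⇒ 2
q^32  k|32↦f(k): 32:1 16:1 8:1 4:1 2:1 1:1  a_32=6
q^33  k|33↦f(k): 33:1 11:1 3:1 1:1  a_33=4
n=34: 1·34 2·17 17·2 34·1  f→[1+1+1+1]=4
d|35:{35,7,5,1}  Σf=1+1+1+1=4
[q^36] f(1)=1,f(2)=1,f(3)=1,f(4)=1,f(6)=1,f(9)=1,f(12)=1,f(18)=1,f(36)=1 ⇒ 9
[q^37] f(1)=1,f(37)=1 ⇒ 2

2, 8, 2, 6, 4, 4, 4, 9, 2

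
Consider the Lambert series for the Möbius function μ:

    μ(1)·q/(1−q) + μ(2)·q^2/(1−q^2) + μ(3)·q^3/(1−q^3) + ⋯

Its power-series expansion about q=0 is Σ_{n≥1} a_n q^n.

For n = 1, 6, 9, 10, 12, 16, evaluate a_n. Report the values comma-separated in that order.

n=1: 1·1  μ→[1]=1
[q^6] μ(6)=1,μ(3)=-1,μ(2)=-1,μ(1)=1 ⇒ 0
d|9:{9,3,1}  Σμ=0+(-1)+1=0
q^10  k|10↦μ(k): 10:1 5:-1 2:-1 1:1  a_10=0
n=12: 1·12 2·6 3·4 4·3 6·2 12·1  μ→[1+(-1)+(-1)+0+1+0]=0
[q^16] μ(1)=1,μ(2)=-1,μ(4)=0,μ(8)=0,μ(16)=0 ⇒ 0

1, 0, 0, 0, 0, 0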